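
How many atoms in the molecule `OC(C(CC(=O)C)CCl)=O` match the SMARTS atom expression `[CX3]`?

The query [CX3] means: C with X3: aliphatic carbon with exactly 3 total connections.
Check the 10 heavy atoms by environment: 4× C (X4) → no; 1× Cl (X1) → no; 2× C (X3) → match; 2× O (X1) → no; 1× O (X2) → no.
That gives 2 matching atoms.

2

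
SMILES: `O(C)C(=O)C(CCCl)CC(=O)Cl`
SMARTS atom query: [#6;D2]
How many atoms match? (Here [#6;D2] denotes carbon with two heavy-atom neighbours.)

3

The query [#6;D2] means: any carbon bonded to exactly two heavy atoms.
Check the 12 heavy atoms by environment: 3× C (D2) → match; 3× C (D3) → no; 2× O (D1) → no; 2× Cl (D1) → no; 1× O (D2) → no; 1× C (D1) → no.
That gives 3 matching atoms.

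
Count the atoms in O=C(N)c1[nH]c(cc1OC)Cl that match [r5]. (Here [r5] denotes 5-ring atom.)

5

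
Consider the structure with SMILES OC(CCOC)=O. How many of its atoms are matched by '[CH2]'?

2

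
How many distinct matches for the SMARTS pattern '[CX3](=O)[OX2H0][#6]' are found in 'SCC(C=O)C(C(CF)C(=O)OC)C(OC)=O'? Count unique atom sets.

2

[CX3](=O)[OX2H0][#6] is the SMARTS for an ester: a carbonyl carbon bonded to an oxygen that is itself bonded to carbon (no H on that O).
The molecule carries 2 separate instances of a methyl-ester group (-C(=O)OCH3) meeting every constraint; each maps to a distinct set of atoms, giving 2 matches.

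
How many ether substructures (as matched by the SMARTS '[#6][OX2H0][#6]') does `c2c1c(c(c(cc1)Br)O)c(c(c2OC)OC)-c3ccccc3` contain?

2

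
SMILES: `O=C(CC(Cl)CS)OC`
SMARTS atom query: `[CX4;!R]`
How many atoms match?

Check the 9 heavy atoms by environment: 4× C (X4, acyclic) → match; 1× Cl (X1, acyclic) → no; 1× C (X3, acyclic) → no; 1× O (X1, acyclic) → no; 1× O (X2, acyclic) → no; 1× S (X2, acyclic) → no.
That gives 4 matching atoms.

4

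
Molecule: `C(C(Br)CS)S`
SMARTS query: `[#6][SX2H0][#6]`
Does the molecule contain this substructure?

No

The pattern [#6][SX2H0][#6] describes an aliphatic sulfur bridging two carbons with no H on the sulfur — a thioether.
The closest candidate here is a thiol (-SH), but the sulfur has H1, not H0 bridging two carbons. No other fragment satisfies the full query, so there is no match.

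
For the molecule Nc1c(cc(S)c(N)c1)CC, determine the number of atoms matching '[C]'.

2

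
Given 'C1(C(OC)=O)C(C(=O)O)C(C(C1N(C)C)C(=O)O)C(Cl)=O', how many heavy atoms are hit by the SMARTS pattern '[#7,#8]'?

The query [#7,#8] means: nitrogen or oxygen (comma = OR).
Check the 21 heavy atoms by environment: 12× C → no; 1× N → match; 7× O → match; 1× Cl → no.
Summing the matching environments: 1 + 7 = 8 matching atoms.

8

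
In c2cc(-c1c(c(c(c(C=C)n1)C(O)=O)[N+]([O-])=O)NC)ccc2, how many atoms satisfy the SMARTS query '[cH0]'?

The query [cH0] means: aromatic carbon with no attached hydrogen (substituted or ring-fusion).
Check the 22 heavy atoms by environment: 1× n (aromatic, H0) → no; 6× c (aromatic, H0) → match; 5× c (aromatic, H1) → no; 1× C (H1) → no; 1× C (H2) → no; 1× N (charge +1, H0) → no; 1× O (charge -1, H0) → no; 2× O (H0) → no; 1× C (H0) → no; 1× O (H1) → no; 1× N (H1) → no; 1× C (H3) → no.
That gives 6 matching atoms.

6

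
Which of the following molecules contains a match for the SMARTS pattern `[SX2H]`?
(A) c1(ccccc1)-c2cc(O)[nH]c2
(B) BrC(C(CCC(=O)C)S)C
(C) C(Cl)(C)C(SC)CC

[SX2H] describes an aliphatic sulfur with two connections, one being H (a thiol).
(A) has a hydroxyl group (-OH) but it is an -OH, not an -SH.
(B) contains a thiol (-SH), which satisfies every atom and bond constraint.
(C) has a methylthio ether (-SCH3) but the sulfur has H0 (bonded to two carbons), not H1.
So the answer is (B).

B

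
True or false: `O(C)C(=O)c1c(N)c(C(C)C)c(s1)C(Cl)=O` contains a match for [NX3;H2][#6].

The pattern [NX3;H2][#6] describes a trivalent nitrogen with two H attached to carbon — a primary amine.
The molecule carries a primary amino group (-NH2), whose atoms satisfy every constraint of the query, so the pattern matches.

True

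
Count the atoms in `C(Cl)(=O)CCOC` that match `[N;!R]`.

The query [N;!R] means: aliphatic nitrogen not in a ring.
Check the 7 heavy atoms by environment: 4× C (acyclic) → no; 2× O (acyclic) → no; 1× Cl (acyclic) → no.
No environment satisfies the query, so 0 matching atoms.

0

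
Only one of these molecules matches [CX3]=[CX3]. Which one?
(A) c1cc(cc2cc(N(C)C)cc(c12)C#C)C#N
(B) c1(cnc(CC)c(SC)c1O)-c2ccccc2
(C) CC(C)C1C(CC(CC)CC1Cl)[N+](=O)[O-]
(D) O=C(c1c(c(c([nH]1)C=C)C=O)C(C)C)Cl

[CX3]=[CX3] describes a non-aromatic C=C double bond between two sp2 carbons (an alkene).
(A) has an ethynyl group (-C#CH) but the C-C bond is a triple bond, not a double bond.
(B) has an ethyl group (-CH2CH3) but its C-C bond is a single bond between CX4 carbons, not CX3=CX3.
(C) has an ethyl group (-CH2CH3) but its C-C bond is a single bond between CX4 carbons, not CX3=CX3.
(D) contains a vinyl group (-CH=CH2), which satisfies every atom and bond constraint.
So the answer is (D).

D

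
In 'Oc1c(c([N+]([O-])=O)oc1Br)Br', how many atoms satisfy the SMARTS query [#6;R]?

4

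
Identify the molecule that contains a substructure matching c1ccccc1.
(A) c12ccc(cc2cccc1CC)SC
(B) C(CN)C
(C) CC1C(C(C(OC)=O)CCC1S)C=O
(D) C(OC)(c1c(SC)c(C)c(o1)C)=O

c1ccccc1 describes six aromatic carbons in a ring (a benzene ring).
(A) contains the required atom environment, so the pattern matches.
(B) has a methyl group (-CH3) but no six-membered all-carbon aromatic ring is present.
(C) has a methyl group (-CH3) but no six-membered all-carbon aromatic ring is present.
(D) has a methyl group (-CH3) but no six-membered all-carbon aromatic ring is present.
So the answer is (A).

A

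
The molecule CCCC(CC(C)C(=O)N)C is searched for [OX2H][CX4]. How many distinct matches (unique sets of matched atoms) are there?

0

[OX2H][CX4] is the SMARTS for an aliphatic alcohol: a hydroxyl oxygen bound to an sp3 (X4) carbon.
No fragment in the molecule satisfies every constraint, giving 0 matches.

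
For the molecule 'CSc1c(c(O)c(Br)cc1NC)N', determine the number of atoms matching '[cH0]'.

Check the 13 heavy atoms by environment: 5× c (aromatic, H0) → match; 1× c (aromatic, H1) → no; 1× N (H2) → no; 1× O (H1) → no; 1× N (H1) → no; 2× C (H3) → no; 1× Br (H0) → no; 1× S (H0) → no.
That gives 5 matching atoms.

5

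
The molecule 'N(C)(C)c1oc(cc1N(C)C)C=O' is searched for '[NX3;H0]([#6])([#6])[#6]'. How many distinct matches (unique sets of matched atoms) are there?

2

[NX3;H0]([#6])([#6])[#6] is the SMARTS for a tertiary amine: a trivalent nitrogen with no H, bonded to three carbons.
The molecule carries 2 separate instances of a dimethylamino group (-N(CH3)2) meeting every constraint; each maps to a distinct set of atoms, giving 2 matches.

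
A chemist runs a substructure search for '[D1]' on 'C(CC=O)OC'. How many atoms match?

2

The query [D1] means: atom with exactly one heavy-atom neighbour (degree 1).
Check the 6 heavy atoms by environment: 3× C (D2) → no; 1× O (D1) → match; 1× O (D2) → no; 1× C (D1) → match.
Summing the matching environments: 1 + 1 = 2 matching atoms.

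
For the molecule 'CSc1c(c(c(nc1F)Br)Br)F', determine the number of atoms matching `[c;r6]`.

5

The query [c;r6] means: aromatic carbon that belongs to a six-membered ring.
Check the 12 heavy atoms by environment: 1× n (aromatic, in 6-ring) → no; 5× c (aromatic, in 6-ring) → match; 2× F (acyclic) → no; 2× Br (acyclic) → no; 1× S (acyclic) → no; 1× C (acyclic) → no.
That gives 5 matching atoms.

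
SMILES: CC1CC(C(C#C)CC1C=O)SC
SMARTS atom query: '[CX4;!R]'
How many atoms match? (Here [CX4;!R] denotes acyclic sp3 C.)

2

Check the 13 heavy atoms by environment: 6× C (X4, in 6-ring) → no; 2× C (X2, acyclic) → no; 2× C (X4, acyclic) → match; 1× S (X2, acyclic) → no; 1× C (X3, acyclic) → no; 1× O (X1, acyclic) → no.
That gives 2 matching atoms.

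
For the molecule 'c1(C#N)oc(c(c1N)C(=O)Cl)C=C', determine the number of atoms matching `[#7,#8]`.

The query [#7,#8] means: nitrogen or oxygen (comma = OR).
Check the 13 heavy atoms by environment: 1× o (aromatic) → match; 4× c (aromatic) → no; 2× N → match; 4× C → no; 1× O → match; 1× Cl → no.
Summing the matching environments: 1 + 2 + 1 = 4 matching atoms.

4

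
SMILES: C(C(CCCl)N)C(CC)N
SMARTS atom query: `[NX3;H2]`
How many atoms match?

2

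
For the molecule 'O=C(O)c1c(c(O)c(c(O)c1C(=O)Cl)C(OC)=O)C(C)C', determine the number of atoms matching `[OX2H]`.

3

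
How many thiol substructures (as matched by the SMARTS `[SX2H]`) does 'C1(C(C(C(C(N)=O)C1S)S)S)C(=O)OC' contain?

3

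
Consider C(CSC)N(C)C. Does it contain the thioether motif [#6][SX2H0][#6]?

Yes

The pattern [#6][SX2H0][#6] describes an aliphatic sulfur bridging two carbons with no H on the sulfur — a thioether.
The molecule carries a methylthio ether (-SCH3), whose atoms satisfy every constraint of the query, so the pattern matches.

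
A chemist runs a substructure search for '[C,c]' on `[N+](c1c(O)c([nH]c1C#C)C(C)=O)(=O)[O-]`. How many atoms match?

8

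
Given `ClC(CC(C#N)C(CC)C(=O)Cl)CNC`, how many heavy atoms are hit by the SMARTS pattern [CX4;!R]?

8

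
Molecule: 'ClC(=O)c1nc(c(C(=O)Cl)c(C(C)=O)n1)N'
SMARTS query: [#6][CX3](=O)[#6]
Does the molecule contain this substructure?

Yes

The pattern [#6][CX3](=O)[#6] describes a carbonyl carbon (no H) flanked by two carbons — a ketone.
The molecule carries an acetyl/ketone group (-C(=O)CH3), whose atoms satisfy every constraint of the query, so the pattern matches.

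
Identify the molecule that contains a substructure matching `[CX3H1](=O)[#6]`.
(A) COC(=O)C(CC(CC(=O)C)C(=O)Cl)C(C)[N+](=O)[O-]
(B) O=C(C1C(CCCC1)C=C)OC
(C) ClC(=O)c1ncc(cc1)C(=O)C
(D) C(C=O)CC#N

[CX3H1](=O)[#6] describes an sp2 carbon with one H, double-bonded to O and single-bonded to carbon (an aldehyde).
(A) has a methyl-ester group (-C(=O)OCH3) but the carbonyl carbon has H0, not H1.
(B) has a methyl-ester group (-C(=O)OCH3) but the carbonyl carbon has H0, not H1.
(C) has an acetyl/ketone group (-C(=O)CH3) but the carbonyl carbon has H0 (two carbon neighbours), not H1.
(D) contains an aldehyde (-CHO), which satisfies every atom and bond constraint.
So the answer is (D).

D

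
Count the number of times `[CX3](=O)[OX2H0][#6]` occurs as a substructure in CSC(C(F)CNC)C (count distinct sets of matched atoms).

0

[CX3](=O)[OX2H0][#6] is the SMARTS for an ester: a carbonyl carbon bonded to an oxygen that is itself bonded to carbon (no H on that O).
No fragment in the molecule satisfies every constraint, giving 0 matches.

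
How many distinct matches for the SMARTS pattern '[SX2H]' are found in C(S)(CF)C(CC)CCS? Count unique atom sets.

[SX2H] is the SMARTS for a thiol: an aliphatic sulfur with two connections, one being H.
The molecule carries 2 separate instances of a thiol (-SH) meeting every constraint; each maps to a distinct set of atoms, giving 2 matches.

2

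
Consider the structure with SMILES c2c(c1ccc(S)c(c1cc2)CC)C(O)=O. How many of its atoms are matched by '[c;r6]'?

The query [c;r6] means: aromatic carbon that belongs to a six-membered ring.
Check the 16 heavy atoms by environment: 10× c (aromatic, in 6-ring) → match; 1× S (acyclic) → no; 3× C (acyclic) → no; 2× O (acyclic) → no.
That gives 10 matching atoms.

10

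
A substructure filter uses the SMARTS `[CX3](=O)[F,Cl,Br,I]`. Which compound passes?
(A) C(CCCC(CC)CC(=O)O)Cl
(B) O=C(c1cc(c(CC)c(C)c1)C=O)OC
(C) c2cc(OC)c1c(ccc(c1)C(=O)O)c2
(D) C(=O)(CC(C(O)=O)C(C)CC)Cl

D

[CX3](=O)[F,Cl,Br,I] describes a carbonyl carbon bonded to a halogen (an acyl halide).
(A) has a carboxylic acid group (-C(=O)OH) but the carbonyl is bonded to -OH, not to a halogen.
(B) has a methyl-ester group (-C(=O)OCH3) but the carbonyl is bonded to -O-C, not to a halogen.
(C) has a carboxylic acid group (-C(=O)OH) but the carbonyl is bonded to -OH, not to a halogen.
(D) contains an acyl chloride (-C(=O)Cl), which satisfies every atom and bond constraint.
So the answer is (D).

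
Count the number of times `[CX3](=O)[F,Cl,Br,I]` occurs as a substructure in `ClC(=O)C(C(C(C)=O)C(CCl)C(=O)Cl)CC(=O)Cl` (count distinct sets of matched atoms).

3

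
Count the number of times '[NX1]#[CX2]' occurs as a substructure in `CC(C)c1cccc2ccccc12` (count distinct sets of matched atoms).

0

[NX1]#[CX2] is the SMARTS for a nitrile: a nitrogen triple-bonded to a two-connected carbon.
No fragment in the molecule satisfies every constraint, giving 0 matches.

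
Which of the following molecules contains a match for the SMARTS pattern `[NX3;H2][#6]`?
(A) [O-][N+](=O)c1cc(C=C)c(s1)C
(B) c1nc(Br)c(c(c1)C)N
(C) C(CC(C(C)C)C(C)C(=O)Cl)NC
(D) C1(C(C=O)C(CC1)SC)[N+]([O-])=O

B

[NX3;H2][#6] describes a trivalent nitrogen with two H attached to carbon (a primary amine).
(A) has a nitro group (-[N+](=O)[O-]) but the nitrogen is [N+] with no H, not NX3H2.
(B) contains a primary amino group (-NH2), which satisfies every atom and bond constraint.
(C) has an N-methylamino group (-NHCH3) but the nitrogen bears two carbons and only one H (H1), not H2.
(D) has a nitro group (-[N+](=O)[O-]) but the nitrogen is [N+] with no H, not NX3H2.
So the answer is (B).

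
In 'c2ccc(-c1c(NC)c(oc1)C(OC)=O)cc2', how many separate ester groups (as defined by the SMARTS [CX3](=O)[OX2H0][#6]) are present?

[CX3](=O)[OX2H0][#6] is the SMARTS for an ester: a carbonyl carbon bonded to an oxygen that is itself bonded to carbon (no H on that O).
Exactly one fragment in the molecule meets all constraints, giving 1 match.

1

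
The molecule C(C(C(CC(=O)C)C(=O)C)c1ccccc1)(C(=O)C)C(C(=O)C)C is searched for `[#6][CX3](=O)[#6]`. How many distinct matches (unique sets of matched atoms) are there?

[#6][CX3](=O)[#6] is the SMARTS for a ketone: a carbonyl carbon (no H) flanked by two carbons.
The molecule carries 4 separate instances of an acetyl/ketone group (-C(=O)CH3) meeting every constraint; each maps to a distinct set of atoms, giving 4 matches.

4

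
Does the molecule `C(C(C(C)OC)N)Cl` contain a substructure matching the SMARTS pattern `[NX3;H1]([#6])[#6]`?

No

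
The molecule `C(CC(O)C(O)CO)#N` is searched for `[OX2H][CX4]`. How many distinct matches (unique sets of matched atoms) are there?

[OX2H][CX4] is the SMARTS for an aliphatic alcohol: a hydroxyl oxygen bound to an sp3 (X4) carbon.
The molecule carries 3 separate instances of a hydroxyl group (-OH) meeting every constraint; each maps to a distinct set of atoms, giving 3 matches.

3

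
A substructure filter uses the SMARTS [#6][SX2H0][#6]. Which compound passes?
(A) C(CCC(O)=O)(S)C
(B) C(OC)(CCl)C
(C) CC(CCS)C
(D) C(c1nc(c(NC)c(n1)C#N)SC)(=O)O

D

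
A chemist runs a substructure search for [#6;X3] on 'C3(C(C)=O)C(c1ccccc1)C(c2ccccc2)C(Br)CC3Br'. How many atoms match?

13

The query [#6;X3] means: any carbon (aromatic or not) with three total connections.
Check the 23 heavy atoms by environment: 7× C (X4) → no; 12× c (aromatic, X3) → match; 1× C (X3) → match; 1× O (X1) → no; 2× Br (X1) → no.
Summing the matching environments: 12 + 1 = 13 matching atoms.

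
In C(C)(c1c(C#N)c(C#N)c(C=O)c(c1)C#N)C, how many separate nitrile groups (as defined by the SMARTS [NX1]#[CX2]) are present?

3

[NX1]#[CX2] is the SMARTS for a nitrile: a nitrogen triple-bonded to a two-connected carbon.
The molecule carries 3 separate instances of a nitrile (-C#N) meeting every constraint; each maps to a distinct set of atoms, giving 3 matches.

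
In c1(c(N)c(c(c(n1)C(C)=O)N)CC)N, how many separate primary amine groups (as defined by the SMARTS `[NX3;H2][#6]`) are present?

3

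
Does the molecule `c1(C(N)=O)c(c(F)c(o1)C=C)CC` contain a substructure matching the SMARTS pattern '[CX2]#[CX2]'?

No

The pattern [CX2]#[CX2] describes a carbon-carbon triple bond — an alkyne.
The closest candidate here is a vinyl group (-CH=CH2), but the C=C is a double bond; both carbons are CX3, not CX2. No other fragment satisfies the full query, so there is no match.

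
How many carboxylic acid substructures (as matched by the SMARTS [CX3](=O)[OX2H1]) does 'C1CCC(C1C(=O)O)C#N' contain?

1

[CX3](=O)[OX2H1] is the SMARTS for a carboxylic acid: an sp2 carbon double-bonded to O and single-bonded to an -OH oxygen.
Exactly one fragment in the molecule meets all constraints, giving 1 match.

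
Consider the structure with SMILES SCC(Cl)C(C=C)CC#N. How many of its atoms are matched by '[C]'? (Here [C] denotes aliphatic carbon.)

7

The query [C] means: uppercase C matches aliphatic (non-aromatic) carbon only.
Check the 10 heavy atoms by environment: 7× C → match; 1× S → no; 1× N → no; 1× Cl → no.
That gives 7 matching atoms.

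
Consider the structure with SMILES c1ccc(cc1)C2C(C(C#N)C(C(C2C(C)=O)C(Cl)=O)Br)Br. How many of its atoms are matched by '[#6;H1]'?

The query [#6;H1] means: any carbon bearing exactly one hydrogen.
Check the 22 heavy atoms by environment: 6× C (H1) → match; 3× C (H0) → no; 2× O (H0) → no; 1× C (H3) → no; 2× Br (H0) → no; 1× N (H0) → no; 1× Cl (H0) → no; 1× c (aromatic, H0) → no; 5× c (aromatic, H1) → match.
Summing the matching environments: 6 + 5 = 11 matching atoms.

11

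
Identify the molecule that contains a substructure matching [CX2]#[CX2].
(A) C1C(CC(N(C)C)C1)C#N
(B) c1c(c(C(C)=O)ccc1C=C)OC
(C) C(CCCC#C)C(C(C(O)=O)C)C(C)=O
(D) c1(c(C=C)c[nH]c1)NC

[CX2]#[CX2] describes a carbon-carbon triple bond (an alkyne).
(A) has a nitrile (-C#N) but the triple bond is C#N, not C#C.
(B) has a vinyl group (-CH=CH2) but the C=C is a double bond; both carbons are CX3, not CX2.
(C) contains an ethynyl group (-C#CH), which satisfies every atom and bond constraint.
(D) has a vinyl group (-CH=CH2) but the C=C is a double bond; both carbons are CX3, not CX2.
So the answer is (C).

C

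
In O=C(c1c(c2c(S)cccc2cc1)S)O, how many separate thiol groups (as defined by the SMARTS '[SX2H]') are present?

[SX2H] is the SMARTS for a thiol: an aliphatic sulfur with two connections, one being H.
The molecule carries 2 separate instances of a thiol (-SH) meeting every constraint; each maps to a distinct set of atoms, giving 2 matches.

2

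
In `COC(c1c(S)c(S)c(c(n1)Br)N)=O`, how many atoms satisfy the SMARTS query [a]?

6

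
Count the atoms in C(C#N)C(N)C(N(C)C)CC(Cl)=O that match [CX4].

The query [CX4] means: C with X4: aliphatic carbon with exactly 4 total connections (bonds + H).
Check the 13 heavy atoms by environment: 6× C (X4) → match; 2× N (X3) → no; 1× C (X2) → no; 1× N (X1) → no; 1× C (X3) → no; 1× O (X1) → no; 1× Cl (X1) → no.
That gives 6 matching atoms.

6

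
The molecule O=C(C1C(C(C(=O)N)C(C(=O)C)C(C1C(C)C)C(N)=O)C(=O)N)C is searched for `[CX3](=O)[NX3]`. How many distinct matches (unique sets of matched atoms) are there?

3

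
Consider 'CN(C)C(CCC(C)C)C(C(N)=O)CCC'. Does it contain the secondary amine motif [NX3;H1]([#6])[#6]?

No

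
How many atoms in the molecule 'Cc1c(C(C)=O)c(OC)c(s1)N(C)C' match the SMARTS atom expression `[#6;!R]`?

6

The query [#6;!R] means: carbon not in any ring.
Check the 14 heavy atoms by environment: 1× s (aromatic, in 5-ring) → no; 4× c (aromatic, in 5-ring) → no; 6× C (acyclic) → match; 2× O (acyclic) → no; 1× N (acyclic) → no.
That gives 6 matching atoms.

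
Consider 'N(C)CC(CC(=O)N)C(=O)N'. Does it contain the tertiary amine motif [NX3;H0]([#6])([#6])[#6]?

No

The pattern [NX3;H0]([#6])([#6])[#6] describes a trivalent nitrogen with no H, bonded to three carbons — a tertiary amine.
The closest candidate here is an N-methylamino group (-NHCH3), but the nitrogen still has one H (H1), not H0. No other fragment satisfies the full query, so there is no match.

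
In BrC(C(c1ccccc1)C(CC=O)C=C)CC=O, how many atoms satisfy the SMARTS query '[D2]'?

10

The query [D2] means: atom with exactly two heavy-atom neighbours.
Check the 18 heavy atoms by environment: 5× C (D2) → match; 3× C (D3) → no; 2× O (D1) → no; 1× Br (D1) → no; 1× C (D1) → no; 1× c (aromatic, D3) → no; 5× c (aromatic, D2) → match.
Summing the matching environments: 5 + 5 = 10 matching atoms.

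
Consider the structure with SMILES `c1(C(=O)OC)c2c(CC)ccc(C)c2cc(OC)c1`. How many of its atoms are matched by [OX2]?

2

The query [OX2] means: aliphatic oxygen with two total connections — ether, hydroxyl, or ester single-bond O.
Check the 19 heavy atoms by environment: 10× c (aromatic, X3) → no; 1× C (X3) → no; 1× O (X1) → no; 2× O (X2) → match; 5× C (X4) → no.
That gives 2 matching atoms.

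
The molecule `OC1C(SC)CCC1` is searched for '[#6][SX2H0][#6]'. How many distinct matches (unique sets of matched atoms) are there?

1

[#6][SX2H0][#6] is the SMARTS for a thioether: an aliphatic sulfur bridging two carbons with no H on the sulfur.
Exactly one fragment in the molecule meets all constraints, giving 1 match.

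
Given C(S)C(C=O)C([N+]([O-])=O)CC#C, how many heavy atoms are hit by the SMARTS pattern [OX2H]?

The query [OX2H] means: aliphatic oxygen with two connections, one of which is H — an -OH oxygen.
Check the 12 heavy atoms by environment: 2× C (H2, X4) → no; 2× C (H1, X4) → no; 1× S (H1, X2) → no; 1× C (H1, X3) → no; 2× O (H0, X1) → no; 1× C (H0, X2) → no; 1× C (H1, X2) → no; 1× N (charge +1, H0, X3) → no; 1× O (charge -1, H0, X1) → no.
No environment satisfies the query, so 0 matching atoms.

0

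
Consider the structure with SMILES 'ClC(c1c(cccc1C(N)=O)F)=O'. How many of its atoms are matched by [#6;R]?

6

The query [#6;R] means: carbon that is part of a ring.
Check the 13 heavy atoms by environment: 6× c (aromatic, in 6-ring) → match; 2× C (acyclic) → no; 2× O (acyclic) → no; 1× Cl (acyclic) → no; 1× N (acyclic) → no; 1× F (acyclic) → no.
That gives 6 matching atoms.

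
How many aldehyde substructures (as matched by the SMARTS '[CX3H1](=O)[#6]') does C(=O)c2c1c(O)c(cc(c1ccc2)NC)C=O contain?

2

[CX3H1](=O)[#6] is the SMARTS for an aldehyde: an sp2 carbon with one H, double-bonded to O and single-bonded to carbon.
The molecule carries 2 separate instances of an aldehyde (-CHO) meeting every constraint; each maps to a distinct set of atoms, giving 2 matches.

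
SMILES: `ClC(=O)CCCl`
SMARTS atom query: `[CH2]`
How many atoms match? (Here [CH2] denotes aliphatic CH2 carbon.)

2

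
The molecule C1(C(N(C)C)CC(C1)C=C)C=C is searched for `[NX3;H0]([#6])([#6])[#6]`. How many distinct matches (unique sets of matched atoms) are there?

1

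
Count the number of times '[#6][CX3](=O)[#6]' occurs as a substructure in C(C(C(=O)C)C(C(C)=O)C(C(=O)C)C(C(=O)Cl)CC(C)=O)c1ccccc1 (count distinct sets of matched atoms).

4

[#6][CX3](=O)[#6] is the SMARTS for a ketone: a carbonyl carbon (no H) flanked by two carbons.
The molecule carries 4 separate instances of an acetyl/ketone group (-C(=O)CH3) meeting every constraint; each maps to a distinct set of atoms, giving 4 matches.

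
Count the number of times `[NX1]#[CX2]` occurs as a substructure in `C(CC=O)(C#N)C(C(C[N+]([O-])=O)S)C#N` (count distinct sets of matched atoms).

[NX1]#[CX2] is the SMARTS for a nitrile: a nitrogen triple-bonded to a two-connected carbon.
The molecule carries 2 separate instances of a nitrile (-C#N) meeting every constraint; each maps to a distinct set of atoms, giving 2 matches.

2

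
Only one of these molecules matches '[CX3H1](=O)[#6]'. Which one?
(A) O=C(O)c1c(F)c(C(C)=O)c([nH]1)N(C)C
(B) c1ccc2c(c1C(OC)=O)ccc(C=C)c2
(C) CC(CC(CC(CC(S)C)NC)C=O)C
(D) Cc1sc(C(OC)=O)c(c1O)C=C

C

[CX3H1](=O)[#6] describes an sp2 carbon with one H, double-bonded to O and single-bonded to carbon (an aldehyde).
(A) has an acetyl/ketone group (-C(=O)CH3) but the carbonyl carbon has H0 (two carbon neighbours), not H1.
(B) has a methyl-ester group (-C(=O)OCH3) but the carbonyl carbon has H0, not H1.
(C) contains an aldehyde (-CHO), which satisfies every atom and bond constraint.
(D) has a methyl-ester group (-C(=O)OCH3) but the carbonyl carbon has H0, not H1.
So the answer is (C).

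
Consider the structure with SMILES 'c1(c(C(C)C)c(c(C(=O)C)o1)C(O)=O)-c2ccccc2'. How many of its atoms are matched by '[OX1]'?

2

The query [OX1] means: aliphatic oxygen with one total connection — typically a carbonyl =O or an oxide.
Check the 20 heavy atoms by environment: 1× o (aromatic, X2) → no; 10× c (aromatic, X3) → no; 2× C (X3) → no; 2× O (X1) → match; 4× C (X4) → no; 1× O (X2) → no.
That gives 2 matching atoms.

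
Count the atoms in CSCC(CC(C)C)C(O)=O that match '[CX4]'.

7

The query [CX4] means: C with X4: aliphatic carbon with exactly 4 total connections (bonds + H).
Check the 11 heavy atoms by environment: 7× C (X4) → match; 1× S (X2) → no; 1× C (X3) → no; 1× O (X1) → no; 1× O (X2) → no.
That gives 7 matching atoms.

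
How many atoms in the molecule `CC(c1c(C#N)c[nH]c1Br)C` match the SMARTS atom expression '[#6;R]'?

Check the 11 heavy atoms by environment: 1× n (aromatic, in 5-ring) → no; 4× c (aromatic, in 5-ring) → match; 4× C (acyclic) → no; 1× N (acyclic) → no; 1× Br (acyclic) → no.
That gives 4 matching atoms.

4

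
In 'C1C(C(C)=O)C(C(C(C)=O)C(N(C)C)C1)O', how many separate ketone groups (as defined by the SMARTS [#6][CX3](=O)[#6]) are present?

[#6][CX3](=O)[#6] is the SMARTS for a ketone: a carbonyl carbon (no H) flanked by two carbons.
The molecule carries 2 separate instances of an acetyl/ketone group (-C(=O)CH3) meeting every constraint; each maps to a distinct set of atoms, giving 2 matches.

2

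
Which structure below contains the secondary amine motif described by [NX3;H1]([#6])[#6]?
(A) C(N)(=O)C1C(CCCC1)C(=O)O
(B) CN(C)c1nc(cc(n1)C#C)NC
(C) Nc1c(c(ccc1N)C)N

B

[NX3;H1]([#6])[#6] describes a trivalent nitrogen with one H, bonded to two carbons (a secondary amine).
(A) has a primary amide (-C(=O)NH2) but the -C(=O)NH2 nitrogen has H2, not H1.
(B) contains an N-methylamino group (-NHCH3), which satisfies every atom and bond constraint.
(C) has a primary amino group (-NH2) but the nitrogen has H2 and only one carbon neighbour.
So the answer is (B).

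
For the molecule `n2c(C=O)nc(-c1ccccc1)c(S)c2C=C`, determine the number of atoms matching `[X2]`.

The query [X2] means: any atom with exactly two total connections (bonds + H).
Check the 17 heavy atoms by environment: 2× n (aromatic, X2) → match; 10× c (aromatic, X3) → no; 1× S (X2) → match; 3× C (X3) → no; 1× O (X1) → no.
Summing the matching environments: 2 + 1 = 3 matching atoms.

3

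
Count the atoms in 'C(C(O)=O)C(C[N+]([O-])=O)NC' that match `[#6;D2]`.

2

Check the 11 heavy atoms by environment: 2× C (D2) → match; 2× C (D3) → no; 1× N (charge +1, D3) → no; 1× O (charge -1, D1) → no; 3× O (D1) → no; 1× N (D2) → no; 1× C (D1) → no.
That gives 2 matching atoms.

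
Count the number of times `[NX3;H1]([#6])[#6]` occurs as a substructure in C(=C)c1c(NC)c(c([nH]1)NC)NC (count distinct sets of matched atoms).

[NX3;H1]([#6])[#6] is the SMARTS for a secondary amine: a trivalent nitrogen with one H, bonded to two carbons.
The molecule carries 3 separate instances of an N-methylamino group (-NHCH3) meeting every constraint; each maps to a distinct set of atoms, giving 3 matches.

3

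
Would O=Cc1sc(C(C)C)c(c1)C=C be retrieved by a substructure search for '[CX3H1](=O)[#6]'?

Yes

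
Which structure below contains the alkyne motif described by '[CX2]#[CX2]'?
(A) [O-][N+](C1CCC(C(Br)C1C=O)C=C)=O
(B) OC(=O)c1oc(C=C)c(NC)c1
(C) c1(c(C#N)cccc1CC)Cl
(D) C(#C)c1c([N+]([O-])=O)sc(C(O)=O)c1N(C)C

D

[CX2]#[CX2] describes a carbon-carbon triple bond (an alkyne).
(A) has a vinyl group (-CH=CH2) but the C=C is a double bond; both carbons are CX3, not CX2.
(B) has a vinyl group (-CH=CH2) but the C=C is a double bond; both carbons are CX3, not CX2.
(C) has a nitrile (-C#N) but the triple bond is C#N, not C#C.
(D) contains an ethynyl group (-C#CH), which satisfies every atom and bond constraint.
So the answer is (D).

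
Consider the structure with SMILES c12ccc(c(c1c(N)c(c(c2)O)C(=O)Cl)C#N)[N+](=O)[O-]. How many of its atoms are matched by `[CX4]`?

0

Check the 20 heavy atoms by environment: 10× c (aromatic, X3) → no; 1× C (X3) → no; 2× O (X1) → no; 1× Cl (X1) → no; 1× N (X3) → no; 1× C (X2) → no; 1× N (X1) → no; 1× N (charge +1, X3) → no; 1× O (charge -1, X1) → no; 1× O (X2) → no.
No environment satisfies the query, so 0 matching atoms.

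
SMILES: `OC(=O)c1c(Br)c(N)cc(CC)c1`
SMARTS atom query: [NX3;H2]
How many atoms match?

Check the 13 heavy atoms by environment: 4× c (aromatic, H0, X3) → no; 2× c (aromatic, H1, X3) → no; 1× Br (H0, X1) → no; 1× C (H2, X4) → no; 1× C (H3, X4) → no; 1× C (H0, X3) → no; 1× O (H0, X1) → no; 1× O (H1, X2) → no; 1× N (H2, X3) → match.
That gives 1 matching atom.

1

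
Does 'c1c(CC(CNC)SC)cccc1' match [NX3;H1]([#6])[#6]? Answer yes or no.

Yes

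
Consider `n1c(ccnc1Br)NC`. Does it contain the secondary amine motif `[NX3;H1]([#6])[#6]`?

Yes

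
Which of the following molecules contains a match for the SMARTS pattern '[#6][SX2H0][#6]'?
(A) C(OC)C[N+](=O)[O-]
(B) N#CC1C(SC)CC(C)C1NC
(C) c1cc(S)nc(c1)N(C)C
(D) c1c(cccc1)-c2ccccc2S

B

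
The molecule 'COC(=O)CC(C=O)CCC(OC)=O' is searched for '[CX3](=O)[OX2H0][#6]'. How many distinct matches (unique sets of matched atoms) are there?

2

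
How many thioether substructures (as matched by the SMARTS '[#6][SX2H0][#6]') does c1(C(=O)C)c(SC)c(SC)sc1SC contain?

3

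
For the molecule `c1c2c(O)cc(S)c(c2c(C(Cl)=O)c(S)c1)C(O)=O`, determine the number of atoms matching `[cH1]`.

Check the 19 heavy atoms by environment: 7× c (aromatic, H0) → no; 3× c (aromatic, H1) → match; 2× O (H1) → no; 2× C (H0) → no; 2× O (H0) → no; 2× S (H1) → no; 1× Cl (H0) → no.
That gives 3 matching atoms.

3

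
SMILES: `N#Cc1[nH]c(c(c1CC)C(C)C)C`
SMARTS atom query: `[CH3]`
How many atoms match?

The query [CH3] means: aliphatic carbon with exactly three hydrogens.
Check the 13 heavy atoms by environment: 1× n (aromatic, H1) → no; 4× c (aromatic, H0) → no; 1× C (H1) → no; 4× C (H3) → match; 1× C (H2) → no; 1× C (H0) → no; 1× N (H0) → no.
That gives 4 matching atoms.

4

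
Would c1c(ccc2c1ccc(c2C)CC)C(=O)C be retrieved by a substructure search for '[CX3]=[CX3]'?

The pattern [CX3]=[CX3] describes a non-aromatic C=C double bond between two sp2 carbons — an alkene.
The closest candidate here is an ethyl group (-CH2CH3), but its C-C bond is a single bond between CX4 carbons, not CX3=CX3. No other fragment satisfies the full query, so there is no match.

No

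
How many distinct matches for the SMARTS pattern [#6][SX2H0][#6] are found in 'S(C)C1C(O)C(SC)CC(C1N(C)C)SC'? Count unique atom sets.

[#6][SX2H0][#6] is the SMARTS for a thioether: an aliphatic sulfur bridging two carbons with no H on the sulfur.
The molecule carries 3 separate instances of a methylthio ether (-SCH3) meeting every constraint; each maps to a distinct set of atoms, giving 3 matches.

3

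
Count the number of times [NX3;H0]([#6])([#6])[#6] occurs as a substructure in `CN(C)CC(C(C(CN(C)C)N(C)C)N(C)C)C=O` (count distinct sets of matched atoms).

[NX3;H0]([#6])([#6])[#6] is the SMARTS for a tertiary amine: a trivalent nitrogen with no H, bonded to three carbons.
The molecule carries 4 separate instances of a dimethylamino group (-N(CH3)2) meeting every constraint; each maps to a distinct set of atoms, giving 4 matches.

4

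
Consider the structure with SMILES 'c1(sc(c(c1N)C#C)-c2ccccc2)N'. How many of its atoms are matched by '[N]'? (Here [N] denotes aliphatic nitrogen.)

2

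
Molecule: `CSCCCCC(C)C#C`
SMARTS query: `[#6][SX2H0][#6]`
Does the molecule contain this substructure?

The pattern [#6][SX2H0][#6] describes an aliphatic sulfur bridging two carbons with no H on the sulfur — a thioether.
The molecule carries a methylthio ether (-SCH3), whose atoms satisfy every constraint of the query, so the pattern matches.

Yes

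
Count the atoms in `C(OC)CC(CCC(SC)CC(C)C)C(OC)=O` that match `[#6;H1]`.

3

The query [#6;H1] means: any carbon bearing exactly one hydrogen.
Check the 18 heavy atoms by environment: 5× C (H2) → no; 3× C (H1) → match; 5× C (H3) → no; 3× O (H0) → no; 1× C (H0) → no; 1× S (H0) → no.
That gives 3 matching atoms.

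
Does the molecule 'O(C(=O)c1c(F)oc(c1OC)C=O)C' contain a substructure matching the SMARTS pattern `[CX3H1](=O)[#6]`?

Yes

The pattern [CX3H1](=O)[#6] describes an sp2 carbon with one H, double-bonded to O and single-bonded to carbon — an aldehyde.
The molecule carries an aldehyde (-CHO), whose atoms satisfy every constraint of the query, so the pattern matches.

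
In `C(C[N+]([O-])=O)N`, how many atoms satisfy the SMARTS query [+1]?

Check the 6 heavy atoms by environment: 2× C → no; 1× N → no; 1× N (charge +1) → match; 1× O (charge -1) → no; 1× O → no.
That gives 1 matching atom.

1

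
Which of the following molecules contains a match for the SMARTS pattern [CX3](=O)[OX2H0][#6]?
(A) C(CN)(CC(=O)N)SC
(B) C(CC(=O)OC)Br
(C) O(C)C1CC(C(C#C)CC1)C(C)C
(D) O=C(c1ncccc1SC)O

B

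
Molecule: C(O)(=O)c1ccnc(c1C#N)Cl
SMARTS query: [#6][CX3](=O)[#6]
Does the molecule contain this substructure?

No

The pattern [#6][CX3](=O)[#6] describes a carbonyl carbon (no H) flanked by two carbons — a ketone.
The closest candidate here is a carboxylic acid group (-C(=O)OH), but one neighbour of the carbonyl carbon is O, not C. No other fragment satisfies the full query, so there is no match.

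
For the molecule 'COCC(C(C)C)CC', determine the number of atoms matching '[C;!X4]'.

The query [C;!X4] means: aliphatic carbon that does not have four total connections.
Check the 9 heavy atoms by environment: 8× C (X4) → no; 1× O (X2) → no.
No environment satisfies the query, so 0 matching atoms.

0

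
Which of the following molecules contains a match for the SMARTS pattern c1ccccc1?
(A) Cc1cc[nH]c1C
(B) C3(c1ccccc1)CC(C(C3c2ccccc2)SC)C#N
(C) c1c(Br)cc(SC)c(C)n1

B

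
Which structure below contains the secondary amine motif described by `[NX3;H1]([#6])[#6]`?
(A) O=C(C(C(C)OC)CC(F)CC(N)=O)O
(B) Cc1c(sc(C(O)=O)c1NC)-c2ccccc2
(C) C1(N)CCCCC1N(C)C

[NX3;H1]([#6])[#6] describes a trivalent nitrogen with one H, bonded to two carbons (a secondary amine).
(A) has a primary amide (-C(=O)NH2) but the -C(=O)NH2 nitrogen has H2, not H1.
(B) contains an N-methylamino group (-NHCH3), which satisfies every atom and bond constraint.
(C) has a primary amino group (-NH2) but the nitrogen has H2 and only one carbon neighbour.
So the answer is (B).

B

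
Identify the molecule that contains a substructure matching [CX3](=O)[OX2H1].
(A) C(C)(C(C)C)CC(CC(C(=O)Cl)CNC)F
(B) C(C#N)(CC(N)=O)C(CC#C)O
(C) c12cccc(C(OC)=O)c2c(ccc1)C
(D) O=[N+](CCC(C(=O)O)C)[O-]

D

[CX3](=O)[OX2H1] describes an sp2 carbon double-bonded to O and single-bonded to an -OH oxygen (a carboxylic acid).
(A) has an acyl chloride (-C(=O)Cl) but the carbonyl is bonded to Cl, not to an -OH oxygen.
(B) has a primary amide (-C(=O)NH2) but the carbonyl is bonded to N, not to an -OH oxygen.
(C) has a methyl-ester group (-C(=O)OCH3) but the singly-bonded O has no H (OX2H0, not OX2H1).
(D) contains a carboxylic acid group (-C(=O)OH), which satisfies every atom and bond constraint.
So the answer is (D).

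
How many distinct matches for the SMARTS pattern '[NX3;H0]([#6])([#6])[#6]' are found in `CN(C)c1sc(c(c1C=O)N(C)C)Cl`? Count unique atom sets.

2

[NX3;H0]([#6])([#6])[#6] is the SMARTS for a tertiary amine: a trivalent nitrogen with no H, bonded to three carbons.
The molecule carries 2 separate instances of a dimethylamino group (-N(CH3)2) meeting every constraint; each maps to a distinct set of atoms, giving 2 matches.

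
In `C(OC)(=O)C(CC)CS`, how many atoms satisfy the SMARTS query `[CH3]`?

2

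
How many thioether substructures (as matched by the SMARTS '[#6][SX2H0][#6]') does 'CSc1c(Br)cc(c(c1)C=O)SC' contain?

2

[#6][SX2H0][#6] is the SMARTS for a thioether: an aliphatic sulfur bridging two carbons with no H on the sulfur.
The molecule carries 2 separate instances of a methylthio ether (-SCH3) meeting every constraint; each maps to a distinct set of atoms, giving 2 matches.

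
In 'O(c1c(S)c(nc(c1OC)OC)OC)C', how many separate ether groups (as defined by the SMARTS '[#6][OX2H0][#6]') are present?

4

[#6][OX2H0][#6] is the SMARTS for an ether: an aliphatic oxygen bridging two carbons with no H on the oxygen.
The molecule carries 4 separate instances of a methoxy ether (-OCH3) meeting every constraint; each maps to a distinct set of atoms, giving 4 matches.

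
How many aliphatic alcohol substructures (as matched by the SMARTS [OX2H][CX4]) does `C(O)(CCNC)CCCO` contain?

2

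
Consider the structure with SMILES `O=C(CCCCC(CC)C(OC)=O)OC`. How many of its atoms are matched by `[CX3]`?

2

Check the 15 heavy atoms by environment: 9× C (X4) → no; 2× C (X3) → match; 2× O (X1) → no; 2× O (X2) → no.
That gives 2 matching atoms.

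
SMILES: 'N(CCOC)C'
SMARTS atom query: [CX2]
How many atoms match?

0

Check the 6 heavy atoms by environment: 4× C (X4) → no; 1× O (X2) → no; 1× N (X3) → no.
No environment satisfies the query, so 0 matching atoms.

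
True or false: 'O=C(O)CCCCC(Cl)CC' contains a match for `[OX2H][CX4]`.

False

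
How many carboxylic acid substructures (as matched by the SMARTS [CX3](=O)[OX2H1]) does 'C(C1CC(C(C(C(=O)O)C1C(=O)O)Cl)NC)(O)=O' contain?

3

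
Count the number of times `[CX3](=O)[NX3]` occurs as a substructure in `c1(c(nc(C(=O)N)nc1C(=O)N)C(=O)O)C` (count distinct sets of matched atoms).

2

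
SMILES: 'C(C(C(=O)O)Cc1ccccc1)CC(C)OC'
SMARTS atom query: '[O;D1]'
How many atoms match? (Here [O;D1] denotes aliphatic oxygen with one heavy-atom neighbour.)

The query [O;D1] means: aliphatic oxygen bonded to exactly one heavy atom.
Check the 17 heavy atoms by environment: 2× C (D1) → no; 3× C (D3) → no; 3× C (D2) → no; 2× O (D1) → match; 1× c (aromatic, D3) → no; 5× c (aromatic, D2) → no; 1× O (D2) → no.
That gives 2 matching atoms.

2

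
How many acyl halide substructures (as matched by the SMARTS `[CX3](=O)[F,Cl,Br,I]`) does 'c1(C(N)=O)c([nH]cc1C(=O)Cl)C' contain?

1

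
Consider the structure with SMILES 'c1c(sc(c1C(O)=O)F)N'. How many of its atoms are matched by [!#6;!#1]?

Check the 10 heavy atoms by environment: 1× s (aromatic) → match; 4× c (aromatic) → no; 1× C → no; 2× O → match; 1× N → match; 1× F → match.
Summing the matching environments: 1 + 2 + 1 + 1 = 5 matching atoms.

5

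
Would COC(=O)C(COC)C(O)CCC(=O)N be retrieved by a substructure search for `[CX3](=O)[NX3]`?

The pattern [CX3](=O)[NX3] describes a carbonyl carbon bonded to a trivalent nitrogen — an amide.
The molecule carries a primary amide (-C(=O)NH2), whose atoms satisfy every constraint of the query, so the pattern matches.

Yes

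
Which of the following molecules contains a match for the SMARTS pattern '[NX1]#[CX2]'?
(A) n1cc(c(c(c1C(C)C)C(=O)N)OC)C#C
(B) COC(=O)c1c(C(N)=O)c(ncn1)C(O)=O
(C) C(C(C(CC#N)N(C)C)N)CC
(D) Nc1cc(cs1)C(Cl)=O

[NX1]#[CX2] describes a nitrogen triple-bonded to a two-connected carbon (a nitrile).
(A) has a primary amide (-C(=O)NH2) but the nitrogen is NX3, not NX1.
(B) has a primary amide (-C(=O)NH2) but the nitrogen is NX3, not NX1.
(C) contains a nitrile (-C#N), which satisfies every atom and bond constraint.
(D) has a primary amino group (-NH2) but the nitrogen is NX3 (three connections), not NX1 triple-bonded.
So the answer is (C).

C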